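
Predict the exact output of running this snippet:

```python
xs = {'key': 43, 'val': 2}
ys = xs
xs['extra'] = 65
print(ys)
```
{'key': 43, 'val': 2, 'extra': 65}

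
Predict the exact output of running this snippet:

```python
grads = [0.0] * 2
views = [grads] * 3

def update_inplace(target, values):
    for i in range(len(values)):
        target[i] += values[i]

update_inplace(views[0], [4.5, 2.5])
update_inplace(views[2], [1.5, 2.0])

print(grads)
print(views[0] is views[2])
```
[6.0, 4.5]
True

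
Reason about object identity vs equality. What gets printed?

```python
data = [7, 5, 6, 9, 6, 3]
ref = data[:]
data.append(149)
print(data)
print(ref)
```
[7, 5, 6, 9, 6, 3, 149]
[7, 5, 6, 9, 6, 3]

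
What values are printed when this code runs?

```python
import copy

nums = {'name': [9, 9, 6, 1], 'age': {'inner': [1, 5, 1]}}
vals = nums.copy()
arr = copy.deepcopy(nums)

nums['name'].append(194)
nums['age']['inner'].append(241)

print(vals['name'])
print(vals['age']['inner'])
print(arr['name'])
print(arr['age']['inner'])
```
[9, 9, 6, 1, 194]
[1, 5, 1, 241]
[9, 9, 6, 1]
[1, 5, 1]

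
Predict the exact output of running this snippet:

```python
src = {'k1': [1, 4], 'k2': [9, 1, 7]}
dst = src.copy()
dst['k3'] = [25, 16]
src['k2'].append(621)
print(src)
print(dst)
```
{'k1': [1, 4], 'k2': [9, 1, 7, 621]}
{'k1': [1, 4], 'k2': [9, 1, 7, 621], 'k3': [25, 16]}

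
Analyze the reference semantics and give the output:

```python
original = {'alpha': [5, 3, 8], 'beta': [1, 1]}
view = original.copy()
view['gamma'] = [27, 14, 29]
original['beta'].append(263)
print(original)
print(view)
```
{'alpha': [5, 3, 8], 'beta': [1, 1, 263]}
{'alpha': [5, 3, 8], 'beta': [1, 1, 263], 'gamma': [27, 14, 29]}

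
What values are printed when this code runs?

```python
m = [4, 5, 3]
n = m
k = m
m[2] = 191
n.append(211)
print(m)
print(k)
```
[4, 5, 191, 211]
[4, 5, 191, 211]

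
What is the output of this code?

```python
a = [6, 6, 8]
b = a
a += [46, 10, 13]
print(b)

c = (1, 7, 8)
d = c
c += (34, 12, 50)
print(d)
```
[6, 6, 8, 46, 10, 13]
(1, 7, 8)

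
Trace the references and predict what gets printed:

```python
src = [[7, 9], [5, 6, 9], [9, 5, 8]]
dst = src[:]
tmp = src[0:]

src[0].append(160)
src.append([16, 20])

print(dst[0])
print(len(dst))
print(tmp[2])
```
[7, 9, 160]
3
[9, 5, 8]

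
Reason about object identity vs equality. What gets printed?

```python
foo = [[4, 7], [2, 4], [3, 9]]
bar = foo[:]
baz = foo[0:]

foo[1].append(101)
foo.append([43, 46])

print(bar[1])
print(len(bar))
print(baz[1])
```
[2, 4, 101]
3
[2, 4, 101]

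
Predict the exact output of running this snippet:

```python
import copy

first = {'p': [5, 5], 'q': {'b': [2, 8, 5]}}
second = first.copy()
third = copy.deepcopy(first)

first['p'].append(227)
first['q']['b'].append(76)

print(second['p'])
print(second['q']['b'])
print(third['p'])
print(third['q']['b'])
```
[5, 5, 227]
[2, 8, 5, 76]
[5, 5]
[2, 8, 5]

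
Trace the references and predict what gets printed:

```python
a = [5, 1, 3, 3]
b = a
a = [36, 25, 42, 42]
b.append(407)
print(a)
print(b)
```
[36, 25, 42, 42]
[5, 1, 3, 3, 407]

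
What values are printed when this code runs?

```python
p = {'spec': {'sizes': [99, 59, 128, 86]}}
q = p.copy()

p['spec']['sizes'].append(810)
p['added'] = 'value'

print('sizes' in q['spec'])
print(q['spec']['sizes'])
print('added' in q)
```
True
[99, 59, 128, 86, 810]
False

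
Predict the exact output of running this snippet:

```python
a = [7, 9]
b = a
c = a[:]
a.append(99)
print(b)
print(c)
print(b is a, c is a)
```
[7, 9, 99]
[7, 9]
True False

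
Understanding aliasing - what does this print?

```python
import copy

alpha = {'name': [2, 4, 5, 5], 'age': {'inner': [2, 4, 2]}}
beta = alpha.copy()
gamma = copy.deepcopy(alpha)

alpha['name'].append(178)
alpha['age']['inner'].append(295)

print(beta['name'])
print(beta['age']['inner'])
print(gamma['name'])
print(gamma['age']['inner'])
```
[2, 4, 5, 5, 178]
[2, 4, 2, 295]
[2, 4, 5, 5]
[2, 4, 2]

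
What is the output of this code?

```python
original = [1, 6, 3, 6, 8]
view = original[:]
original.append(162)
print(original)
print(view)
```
[1, 6, 3, 6, 8, 162]
[1, 6, 3, 6, 8]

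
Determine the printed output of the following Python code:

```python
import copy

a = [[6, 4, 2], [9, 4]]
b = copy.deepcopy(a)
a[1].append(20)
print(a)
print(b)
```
[[6, 4, 2], [9, 4, 20]]
[[6, 4, 2], [9, 4]]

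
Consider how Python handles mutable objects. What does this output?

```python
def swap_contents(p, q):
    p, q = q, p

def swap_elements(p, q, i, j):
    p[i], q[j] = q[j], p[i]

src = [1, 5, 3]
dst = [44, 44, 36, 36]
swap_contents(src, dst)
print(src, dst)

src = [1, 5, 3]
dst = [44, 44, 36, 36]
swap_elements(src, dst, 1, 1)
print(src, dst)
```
[1, 5, 3] [44, 44, 36, 36]
[1, 44, 3] [44, 5, 36, 36]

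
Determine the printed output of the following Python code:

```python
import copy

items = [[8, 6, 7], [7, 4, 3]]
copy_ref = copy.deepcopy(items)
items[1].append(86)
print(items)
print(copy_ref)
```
[[8, 6, 7], [7, 4, 3, 86]]
[[8, 6, 7], [7, 4, 3]]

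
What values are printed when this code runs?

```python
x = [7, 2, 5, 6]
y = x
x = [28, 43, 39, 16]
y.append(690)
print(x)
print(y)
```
[28, 43, 39, 16]
[7, 2, 5, 6, 690]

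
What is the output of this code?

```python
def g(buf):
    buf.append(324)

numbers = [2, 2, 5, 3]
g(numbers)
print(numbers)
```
[2, 2, 5, 3, 324]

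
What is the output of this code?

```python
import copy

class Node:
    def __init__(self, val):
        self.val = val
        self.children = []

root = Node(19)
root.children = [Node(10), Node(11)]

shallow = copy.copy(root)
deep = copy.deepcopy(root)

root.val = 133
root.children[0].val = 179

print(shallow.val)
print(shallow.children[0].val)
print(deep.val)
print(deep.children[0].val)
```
19
179
19
10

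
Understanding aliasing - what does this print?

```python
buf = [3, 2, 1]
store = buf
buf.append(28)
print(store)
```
[3, 2, 1, 28]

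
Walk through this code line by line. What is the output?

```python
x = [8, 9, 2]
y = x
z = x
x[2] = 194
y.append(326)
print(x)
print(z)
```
[8, 9, 194, 326]
[8, 9, 194, 326]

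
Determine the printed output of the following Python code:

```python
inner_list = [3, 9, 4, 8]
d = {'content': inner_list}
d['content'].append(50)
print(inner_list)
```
[3, 9, 4, 8, 50]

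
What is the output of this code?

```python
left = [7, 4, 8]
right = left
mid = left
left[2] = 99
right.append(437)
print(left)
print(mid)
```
[7, 4, 99, 437]
[7, 4, 99, 437]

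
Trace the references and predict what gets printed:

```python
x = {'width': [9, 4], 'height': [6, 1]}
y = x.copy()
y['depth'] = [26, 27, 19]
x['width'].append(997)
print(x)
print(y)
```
{'width': [9, 4, 997], 'height': [6, 1]}
{'width': [9, 4, 997], 'height': [6, 1], 'depth': [26, 27, 19]}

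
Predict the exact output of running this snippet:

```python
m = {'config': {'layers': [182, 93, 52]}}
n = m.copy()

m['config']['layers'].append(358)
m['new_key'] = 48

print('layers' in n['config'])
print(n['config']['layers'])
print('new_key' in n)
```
True
[182, 93, 52, 358]
False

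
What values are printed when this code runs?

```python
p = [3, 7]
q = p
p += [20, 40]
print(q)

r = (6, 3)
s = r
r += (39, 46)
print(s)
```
[3, 7, 20, 40]
(6, 3)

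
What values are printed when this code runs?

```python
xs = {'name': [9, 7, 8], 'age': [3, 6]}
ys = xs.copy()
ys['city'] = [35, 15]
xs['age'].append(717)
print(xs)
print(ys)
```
{'name': [9, 7, 8], 'age': [3, 6, 717]}
{'name': [9, 7, 8], 'age': [3, 6, 717], 'city': [35, 15]}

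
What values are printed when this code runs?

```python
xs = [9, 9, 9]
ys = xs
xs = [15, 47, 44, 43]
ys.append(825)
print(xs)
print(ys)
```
[15, 47, 44, 43]
[9, 9, 9, 825]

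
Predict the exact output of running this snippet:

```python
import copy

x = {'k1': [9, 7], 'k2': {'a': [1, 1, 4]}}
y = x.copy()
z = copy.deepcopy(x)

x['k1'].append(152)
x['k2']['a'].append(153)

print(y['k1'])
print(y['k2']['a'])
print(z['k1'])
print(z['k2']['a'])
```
[9, 7, 152]
[1, 1, 4, 153]
[9, 7]
[1, 1, 4]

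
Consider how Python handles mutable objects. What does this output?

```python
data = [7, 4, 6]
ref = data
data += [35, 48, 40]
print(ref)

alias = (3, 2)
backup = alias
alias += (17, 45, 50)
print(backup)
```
[7, 4, 6, 35, 48, 40]
(3, 2)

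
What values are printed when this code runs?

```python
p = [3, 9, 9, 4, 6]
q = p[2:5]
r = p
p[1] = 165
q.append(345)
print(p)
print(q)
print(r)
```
[3, 165, 9, 4, 6]
[9, 4, 6, 345]
[3, 165, 9, 4, 6]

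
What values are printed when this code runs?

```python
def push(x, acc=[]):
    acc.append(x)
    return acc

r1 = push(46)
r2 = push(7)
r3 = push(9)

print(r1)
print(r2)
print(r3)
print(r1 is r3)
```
[46, 7, 9]
[46, 7, 9]
[46, 7, 9]
True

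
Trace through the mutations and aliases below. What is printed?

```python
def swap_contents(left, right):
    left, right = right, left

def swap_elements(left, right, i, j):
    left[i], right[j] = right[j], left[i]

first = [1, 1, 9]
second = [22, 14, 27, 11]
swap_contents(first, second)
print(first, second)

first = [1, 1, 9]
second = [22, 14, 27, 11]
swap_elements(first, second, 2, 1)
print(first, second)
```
[1, 1, 9] [22, 14, 27, 11]
[1, 1, 14] [22, 9, 27, 11]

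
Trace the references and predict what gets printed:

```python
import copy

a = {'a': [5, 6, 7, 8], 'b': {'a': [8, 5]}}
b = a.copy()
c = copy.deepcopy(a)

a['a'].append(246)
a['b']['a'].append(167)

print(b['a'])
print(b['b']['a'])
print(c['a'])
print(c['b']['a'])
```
[5, 6, 7, 8, 246]
[8, 5, 167]
[5, 6, 7, 8]
[8, 5]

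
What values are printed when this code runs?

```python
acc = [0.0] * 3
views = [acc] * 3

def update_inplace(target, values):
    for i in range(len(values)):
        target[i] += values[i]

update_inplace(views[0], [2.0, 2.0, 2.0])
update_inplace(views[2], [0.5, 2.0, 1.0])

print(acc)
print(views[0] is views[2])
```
[2.5, 4.0, 3.0]
True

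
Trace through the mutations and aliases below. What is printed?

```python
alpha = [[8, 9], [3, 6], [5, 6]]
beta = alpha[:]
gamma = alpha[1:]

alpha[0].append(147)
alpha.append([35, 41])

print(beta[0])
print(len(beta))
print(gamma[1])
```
[8, 9, 147]
3
[5, 6]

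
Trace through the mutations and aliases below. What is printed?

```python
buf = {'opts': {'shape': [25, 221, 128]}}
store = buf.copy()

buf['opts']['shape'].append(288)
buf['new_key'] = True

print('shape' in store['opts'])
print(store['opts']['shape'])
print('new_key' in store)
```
True
[25, 221, 128, 288]
False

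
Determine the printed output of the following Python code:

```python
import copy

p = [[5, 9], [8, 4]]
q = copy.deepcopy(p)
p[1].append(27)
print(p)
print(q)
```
[[5, 9], [8, 4, 27]]
[[5, 9], [8, 4]]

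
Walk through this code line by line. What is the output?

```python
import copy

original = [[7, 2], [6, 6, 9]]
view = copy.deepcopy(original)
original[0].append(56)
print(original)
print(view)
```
[[7, 2, 56], [6, 6, 9]]
[[7, 2], [6, 6, 9]]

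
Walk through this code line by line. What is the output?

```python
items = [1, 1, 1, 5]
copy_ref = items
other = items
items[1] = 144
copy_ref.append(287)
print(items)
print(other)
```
[1, 144, 1, 5, 287]
[1, 144, 1, 5, 287]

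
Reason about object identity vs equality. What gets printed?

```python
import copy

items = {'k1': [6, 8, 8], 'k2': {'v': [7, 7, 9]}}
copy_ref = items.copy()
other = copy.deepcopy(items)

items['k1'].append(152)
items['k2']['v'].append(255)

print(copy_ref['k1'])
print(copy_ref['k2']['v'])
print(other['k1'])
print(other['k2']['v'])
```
[6, 8, 8, 152]
[7, 7, 9, 255]
[6, 8, 8]
[7, 7, 9]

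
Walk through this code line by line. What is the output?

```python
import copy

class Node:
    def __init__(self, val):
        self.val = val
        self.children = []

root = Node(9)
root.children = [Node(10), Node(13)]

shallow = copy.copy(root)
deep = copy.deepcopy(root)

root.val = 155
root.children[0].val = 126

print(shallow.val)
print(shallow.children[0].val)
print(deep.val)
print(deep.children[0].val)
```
9
126
9
10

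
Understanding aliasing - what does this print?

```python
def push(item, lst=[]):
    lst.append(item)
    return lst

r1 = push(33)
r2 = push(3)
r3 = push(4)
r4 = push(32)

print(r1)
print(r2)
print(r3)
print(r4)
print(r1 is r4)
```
[33, 3, 4, 32]
[33, 3, 4, 32]
[33, 3, 4, 32]
[33, 3, 4, 32]
True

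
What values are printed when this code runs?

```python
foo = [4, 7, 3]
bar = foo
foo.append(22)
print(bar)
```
[4, 7, 3, 22]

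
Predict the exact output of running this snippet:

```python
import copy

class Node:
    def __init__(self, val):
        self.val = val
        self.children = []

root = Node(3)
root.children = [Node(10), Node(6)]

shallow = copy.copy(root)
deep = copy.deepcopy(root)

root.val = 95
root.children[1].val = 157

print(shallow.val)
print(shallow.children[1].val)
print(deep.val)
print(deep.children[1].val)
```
3
157
3
6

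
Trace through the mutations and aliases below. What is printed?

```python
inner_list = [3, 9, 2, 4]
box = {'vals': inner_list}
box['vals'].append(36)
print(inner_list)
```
[3, 9, 2, 4, 36]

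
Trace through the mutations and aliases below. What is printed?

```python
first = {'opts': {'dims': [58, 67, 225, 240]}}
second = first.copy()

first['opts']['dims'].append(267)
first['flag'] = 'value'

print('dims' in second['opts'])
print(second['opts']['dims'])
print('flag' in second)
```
True
[58, 67, 225, 240, 267]
False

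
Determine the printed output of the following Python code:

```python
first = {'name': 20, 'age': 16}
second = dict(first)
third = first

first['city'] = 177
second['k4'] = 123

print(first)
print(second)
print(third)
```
{'name': 20, 'age': 16, 'city': 177}
{'name': 20, 'age': 16, 'k4': 123}
{'name': 20, 'age': 16, 'city': 177}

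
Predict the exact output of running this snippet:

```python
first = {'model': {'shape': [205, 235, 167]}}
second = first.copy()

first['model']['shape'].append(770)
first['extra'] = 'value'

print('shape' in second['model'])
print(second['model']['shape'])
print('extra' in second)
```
True
[205, 235, 167, 770]
False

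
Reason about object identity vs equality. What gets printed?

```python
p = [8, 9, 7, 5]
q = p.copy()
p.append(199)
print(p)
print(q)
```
[8, 9, 7, 5, 199]
[8, 9, 7, 5]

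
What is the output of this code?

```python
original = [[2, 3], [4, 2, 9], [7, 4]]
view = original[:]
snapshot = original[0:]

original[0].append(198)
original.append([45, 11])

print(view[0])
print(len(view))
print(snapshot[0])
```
[2, 3, 198]
3
[2, 3, 198]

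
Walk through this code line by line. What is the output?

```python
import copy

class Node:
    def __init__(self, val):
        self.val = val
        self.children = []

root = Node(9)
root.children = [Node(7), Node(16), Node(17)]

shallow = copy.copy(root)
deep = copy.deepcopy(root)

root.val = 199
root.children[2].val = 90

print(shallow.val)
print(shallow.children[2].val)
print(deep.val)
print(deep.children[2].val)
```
9
90
9
17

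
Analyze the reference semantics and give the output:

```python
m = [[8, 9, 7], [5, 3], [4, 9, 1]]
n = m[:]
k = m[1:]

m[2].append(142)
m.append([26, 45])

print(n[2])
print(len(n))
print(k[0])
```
[4, 9, 1, 142]
3
[5, 3]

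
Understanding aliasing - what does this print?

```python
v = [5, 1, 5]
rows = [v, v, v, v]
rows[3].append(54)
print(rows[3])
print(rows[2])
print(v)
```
[5, 1, 5, 54]
[5, 1, 5, 54]
[5, 1, 5, 54]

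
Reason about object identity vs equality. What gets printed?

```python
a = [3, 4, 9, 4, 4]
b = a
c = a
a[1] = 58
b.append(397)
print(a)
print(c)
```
[3, 58, 9, 4, 4, 397]
[3, 58, 9, 4, 4, 397]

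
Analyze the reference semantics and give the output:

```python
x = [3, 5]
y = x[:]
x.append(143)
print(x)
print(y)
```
[3, 5, 143]
[3, 5]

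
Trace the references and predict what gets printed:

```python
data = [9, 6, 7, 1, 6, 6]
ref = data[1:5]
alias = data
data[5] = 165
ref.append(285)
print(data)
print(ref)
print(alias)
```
[9, 6, 7, 1, 6, 165]
[6, 7, 1, 6, 285]
[9, 6, 7, 1, 6, 165]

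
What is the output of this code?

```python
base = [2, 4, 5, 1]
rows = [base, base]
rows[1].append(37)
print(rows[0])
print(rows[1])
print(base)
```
[2, 4, 5, 1, 37]
[2, 4, 5, 1, 37]
[2, 4, 5, 1, 37]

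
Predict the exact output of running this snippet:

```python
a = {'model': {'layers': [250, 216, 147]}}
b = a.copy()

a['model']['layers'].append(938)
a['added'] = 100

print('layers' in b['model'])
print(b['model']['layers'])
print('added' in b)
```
True
[250, 216, 147, 938]
False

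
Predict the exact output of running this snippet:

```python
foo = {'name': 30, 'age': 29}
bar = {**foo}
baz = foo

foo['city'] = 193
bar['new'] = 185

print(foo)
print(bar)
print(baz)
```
{'name': 30, 'age': 29, 'city': 193}
{'name': 30, 'age': 29, 'new': 185}
{'name': 30, 'age': 29, 'city': 193}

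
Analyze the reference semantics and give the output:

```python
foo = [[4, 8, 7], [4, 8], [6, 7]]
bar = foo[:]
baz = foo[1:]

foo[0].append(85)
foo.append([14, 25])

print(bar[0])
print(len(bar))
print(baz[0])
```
[4, 8, 7, 85]
3
[4, 8]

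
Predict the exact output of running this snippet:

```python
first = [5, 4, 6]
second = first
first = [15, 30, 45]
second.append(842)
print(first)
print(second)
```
[15, 30, 45]
[5, 4, 6, 842]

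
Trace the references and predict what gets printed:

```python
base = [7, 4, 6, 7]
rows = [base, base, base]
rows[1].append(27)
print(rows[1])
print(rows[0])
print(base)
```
[7, 4, 6, 7, 27]
[7, 4, 6, 7, 27]
[7, 4, 6, 7, 27]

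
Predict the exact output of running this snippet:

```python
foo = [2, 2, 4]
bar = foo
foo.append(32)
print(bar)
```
[2, 2, 4, 32]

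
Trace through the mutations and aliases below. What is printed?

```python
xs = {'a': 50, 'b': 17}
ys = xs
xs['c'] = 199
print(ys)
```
{'a': 50, 'b': 17, 'c': 199}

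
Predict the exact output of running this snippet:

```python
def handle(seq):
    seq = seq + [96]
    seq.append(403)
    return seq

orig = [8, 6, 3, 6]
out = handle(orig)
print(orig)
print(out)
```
[8, 6, 3, 6]
[8, 6, 3, 6, 96, 403]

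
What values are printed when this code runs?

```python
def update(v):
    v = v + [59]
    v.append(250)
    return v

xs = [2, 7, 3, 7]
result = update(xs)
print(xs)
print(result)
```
[2, 7, 3, 7]
[2, 7, 3, 7, 59, 250]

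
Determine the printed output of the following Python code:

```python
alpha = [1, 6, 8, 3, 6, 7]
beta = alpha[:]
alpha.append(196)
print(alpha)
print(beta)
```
[1, 6, 8, 3, 6, 7, 196]
[1, 6, 8, 3, 6, 7]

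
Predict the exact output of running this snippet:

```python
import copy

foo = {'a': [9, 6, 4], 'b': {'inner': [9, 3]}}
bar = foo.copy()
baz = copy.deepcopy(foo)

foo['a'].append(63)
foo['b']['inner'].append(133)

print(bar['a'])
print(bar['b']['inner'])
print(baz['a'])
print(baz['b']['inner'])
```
[9, 6, 4, 63]
[9, 3, 133]
[9, 6, 4]
[9, 3]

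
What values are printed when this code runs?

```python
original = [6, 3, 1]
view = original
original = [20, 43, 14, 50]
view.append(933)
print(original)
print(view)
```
[20, 43, 14, 50]
[6, 3, 1, 933]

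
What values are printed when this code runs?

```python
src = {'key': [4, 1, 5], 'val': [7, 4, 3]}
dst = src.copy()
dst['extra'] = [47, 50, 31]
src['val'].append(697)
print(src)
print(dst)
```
{'key': [4, 1, 5], 'val': [7, 4, 3, 697]}
{'key': [4, 1, 5], 'val': [7, 4, 3, 697], 'extra': [47, 50, 31]}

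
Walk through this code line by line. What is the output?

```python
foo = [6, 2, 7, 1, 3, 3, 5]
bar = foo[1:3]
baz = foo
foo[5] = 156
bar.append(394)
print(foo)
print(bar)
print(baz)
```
[6, 2, 7, 1, 3, 156, 5]
[2, 7, 394]
[6, 2, 7, 1, 3, 156, 5]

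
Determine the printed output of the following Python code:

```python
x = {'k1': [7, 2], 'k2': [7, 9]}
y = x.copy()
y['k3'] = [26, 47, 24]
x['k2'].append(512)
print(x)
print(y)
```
{'k1': [7, 2], 'k2': [7, 9, 512]}
{'k1': [7, 2], 'k2': [7, 9, 512], 'k3': [26, 47, 24]}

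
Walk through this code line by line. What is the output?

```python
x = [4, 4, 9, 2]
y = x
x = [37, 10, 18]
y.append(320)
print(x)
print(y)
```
[37, 10, 18]
[4, 4, 9, 2, 320]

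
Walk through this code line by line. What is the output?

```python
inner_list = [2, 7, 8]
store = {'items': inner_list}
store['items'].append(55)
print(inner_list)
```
[2, 7, 8, 55]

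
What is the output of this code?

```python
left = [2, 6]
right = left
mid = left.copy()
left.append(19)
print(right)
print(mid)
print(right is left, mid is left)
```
[2, 6, 19]
[2, 6]
True False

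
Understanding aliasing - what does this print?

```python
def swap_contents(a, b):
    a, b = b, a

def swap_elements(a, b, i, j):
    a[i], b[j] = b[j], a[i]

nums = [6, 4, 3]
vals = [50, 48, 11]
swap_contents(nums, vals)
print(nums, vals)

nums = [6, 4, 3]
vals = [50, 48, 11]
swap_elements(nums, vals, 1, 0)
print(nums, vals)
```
[6, 4, 3] [50, 48, 11]
[6, 50, 3] [4, 48, 11]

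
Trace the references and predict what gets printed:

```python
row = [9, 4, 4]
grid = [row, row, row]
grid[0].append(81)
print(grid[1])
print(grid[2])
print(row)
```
[9, 4, 4, 81]
[9, 4, 4, 81]
[9, 4, 4, 81]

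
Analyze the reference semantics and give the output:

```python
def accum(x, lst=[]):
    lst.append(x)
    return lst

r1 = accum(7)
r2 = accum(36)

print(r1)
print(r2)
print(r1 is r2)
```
[7, 36]
[7, 36]
True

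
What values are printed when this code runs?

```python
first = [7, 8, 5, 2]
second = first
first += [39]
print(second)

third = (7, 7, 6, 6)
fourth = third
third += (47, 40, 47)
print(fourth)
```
[7, 8, 5, 2, 39]
(7, 7, 6, 6)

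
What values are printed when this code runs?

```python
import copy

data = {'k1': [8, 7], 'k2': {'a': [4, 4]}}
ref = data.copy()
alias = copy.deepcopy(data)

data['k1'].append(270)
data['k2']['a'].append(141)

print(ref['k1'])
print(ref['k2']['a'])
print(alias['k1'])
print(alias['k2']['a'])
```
[8, 7, 270]
[4, 4, 141]
[8, 7]
[4, 4]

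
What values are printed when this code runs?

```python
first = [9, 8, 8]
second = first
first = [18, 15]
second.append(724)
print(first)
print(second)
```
[18, 15]
[9, 8, 8, 724]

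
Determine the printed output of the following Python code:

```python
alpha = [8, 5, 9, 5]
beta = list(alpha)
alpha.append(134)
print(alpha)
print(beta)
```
[8, 5, 9, 5, 134]
[8, 5, 9, 5]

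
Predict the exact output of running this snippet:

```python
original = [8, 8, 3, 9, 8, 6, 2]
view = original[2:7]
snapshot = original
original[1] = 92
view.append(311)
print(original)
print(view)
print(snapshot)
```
[8, 92, 3, 9, 8, 6, 2]
[3, 9, 8, 6, 2, 311]
[8, 92, 3, 9, 8, 6, 2]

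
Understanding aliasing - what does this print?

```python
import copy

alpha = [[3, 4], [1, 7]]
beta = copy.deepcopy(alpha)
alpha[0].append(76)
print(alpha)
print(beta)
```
[[3, 4, 76], [1, 7]]
[[3, 4], [1, 7]]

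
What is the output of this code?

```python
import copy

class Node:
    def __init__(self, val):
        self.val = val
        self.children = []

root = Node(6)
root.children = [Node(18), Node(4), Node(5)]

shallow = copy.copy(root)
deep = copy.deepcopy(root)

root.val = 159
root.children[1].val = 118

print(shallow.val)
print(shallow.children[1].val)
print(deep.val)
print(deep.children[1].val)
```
6
118
6
4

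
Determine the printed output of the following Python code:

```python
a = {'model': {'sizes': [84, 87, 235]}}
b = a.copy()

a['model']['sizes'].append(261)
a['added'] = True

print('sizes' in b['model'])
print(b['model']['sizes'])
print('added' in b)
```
True
[84, 87, 235, 261]
False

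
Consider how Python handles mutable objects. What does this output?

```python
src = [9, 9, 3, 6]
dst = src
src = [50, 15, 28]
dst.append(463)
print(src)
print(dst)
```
[50, 15, 28]
[9, 9, 3, 6, 463]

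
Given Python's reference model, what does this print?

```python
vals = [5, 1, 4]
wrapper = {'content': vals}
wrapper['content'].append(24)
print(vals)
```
[5, 1, 4, 24]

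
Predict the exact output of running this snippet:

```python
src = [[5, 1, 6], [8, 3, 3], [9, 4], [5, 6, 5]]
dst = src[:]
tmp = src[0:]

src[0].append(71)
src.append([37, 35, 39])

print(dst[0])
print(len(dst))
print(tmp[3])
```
[5, 1, 6, 71]
4
[5, 6, 5]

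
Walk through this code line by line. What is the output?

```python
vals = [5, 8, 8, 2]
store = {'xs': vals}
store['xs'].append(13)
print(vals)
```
[5, 8, 8, 2, 13]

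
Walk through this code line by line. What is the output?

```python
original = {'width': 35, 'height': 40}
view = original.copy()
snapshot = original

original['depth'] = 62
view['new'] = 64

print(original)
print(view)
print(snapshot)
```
{'width': 35, 'height': 40, 'depth': 62}
{'width': 35, 'height': 40, 'new': 64}
{'width': 35, 'height': 40, 'depth': 62}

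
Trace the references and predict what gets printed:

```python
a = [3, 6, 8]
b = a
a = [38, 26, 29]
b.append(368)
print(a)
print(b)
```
[38, 26, 29]
[3, 6, 8, 368]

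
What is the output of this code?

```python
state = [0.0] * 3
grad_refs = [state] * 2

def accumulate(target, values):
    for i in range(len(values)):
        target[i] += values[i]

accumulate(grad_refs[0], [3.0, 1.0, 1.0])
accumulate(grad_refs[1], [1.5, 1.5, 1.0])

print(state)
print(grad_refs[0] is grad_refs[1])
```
[4.5, 2.5, 2.0]
True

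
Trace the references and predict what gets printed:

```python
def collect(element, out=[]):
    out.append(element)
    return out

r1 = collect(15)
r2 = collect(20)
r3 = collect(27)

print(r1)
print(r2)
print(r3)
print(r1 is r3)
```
[15, 20, 27]
[15, 20, 27]
[15, 20, 27]
True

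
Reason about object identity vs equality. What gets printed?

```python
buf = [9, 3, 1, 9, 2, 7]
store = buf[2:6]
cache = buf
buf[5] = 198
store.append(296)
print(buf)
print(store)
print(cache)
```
[9, 3, 1, 9, 2, 198]
[1, 9, 2, 7, 296]
[9, 3, 1, 9, 2, 198]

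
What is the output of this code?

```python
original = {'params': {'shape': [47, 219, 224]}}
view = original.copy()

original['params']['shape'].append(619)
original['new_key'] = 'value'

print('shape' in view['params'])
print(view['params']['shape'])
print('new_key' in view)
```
True
[47, 219, 224, 619]
False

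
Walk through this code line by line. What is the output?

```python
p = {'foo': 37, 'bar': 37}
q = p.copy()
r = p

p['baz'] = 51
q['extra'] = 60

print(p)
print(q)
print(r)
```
{'foo': 37, 'bar': 37, 'baz': 51}
{'foo': 37, 'bar': 37, 'extra': 60}
{'foo': 37, 'bar': 37, 'baz': 51}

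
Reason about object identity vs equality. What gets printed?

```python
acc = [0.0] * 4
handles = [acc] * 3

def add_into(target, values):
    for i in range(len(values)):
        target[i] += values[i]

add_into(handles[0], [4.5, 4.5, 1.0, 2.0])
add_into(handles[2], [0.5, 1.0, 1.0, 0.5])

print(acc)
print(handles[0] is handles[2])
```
[5.0, 5.5, 2.0, 2.5]
True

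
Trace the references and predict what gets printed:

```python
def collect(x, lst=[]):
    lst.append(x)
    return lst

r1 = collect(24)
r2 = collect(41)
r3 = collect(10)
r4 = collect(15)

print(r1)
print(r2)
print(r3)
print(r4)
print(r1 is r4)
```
[24, 41, 10, 15]
[24, 41, 10, 15]
[24, 41, 10, 15]
[24, 41, 10, 15]
True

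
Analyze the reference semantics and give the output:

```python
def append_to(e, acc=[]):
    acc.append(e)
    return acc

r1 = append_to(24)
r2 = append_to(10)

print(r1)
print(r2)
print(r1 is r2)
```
[24, 10]
[24, 10]
True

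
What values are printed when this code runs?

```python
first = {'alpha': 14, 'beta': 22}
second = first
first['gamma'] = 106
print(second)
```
{'alpha': 14, 'beta': 22, 'gamma': 106}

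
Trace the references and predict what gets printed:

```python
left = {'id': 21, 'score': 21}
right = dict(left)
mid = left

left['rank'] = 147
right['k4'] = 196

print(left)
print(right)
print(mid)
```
{'id': 21, 'score': 21, 'rank': 147}
{'id': 21, 'score': 21, 'k4': 196}
{'id': 21, 'score': 21, 'rank': 147}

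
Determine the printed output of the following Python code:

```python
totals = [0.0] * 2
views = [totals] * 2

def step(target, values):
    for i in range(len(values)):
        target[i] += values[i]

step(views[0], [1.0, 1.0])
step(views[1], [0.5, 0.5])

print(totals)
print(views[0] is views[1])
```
[1.5, 1.5]
True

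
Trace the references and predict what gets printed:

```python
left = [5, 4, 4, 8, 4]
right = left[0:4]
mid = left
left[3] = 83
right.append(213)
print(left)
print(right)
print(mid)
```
[5, 4, 4, 83, 4]
[5, 4, 4, 8, 213]
[5, 4, 4, 83, 4]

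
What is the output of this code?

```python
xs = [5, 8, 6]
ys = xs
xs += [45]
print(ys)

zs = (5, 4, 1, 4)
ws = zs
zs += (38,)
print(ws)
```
[5, 8, 6, 45]
(5, 4, 1, 4)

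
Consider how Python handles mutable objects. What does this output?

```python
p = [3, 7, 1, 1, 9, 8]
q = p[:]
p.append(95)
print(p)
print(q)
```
[3, 7, 1, 1, 9, 8, 95]
[3, 7, 1, 1, 9, 8]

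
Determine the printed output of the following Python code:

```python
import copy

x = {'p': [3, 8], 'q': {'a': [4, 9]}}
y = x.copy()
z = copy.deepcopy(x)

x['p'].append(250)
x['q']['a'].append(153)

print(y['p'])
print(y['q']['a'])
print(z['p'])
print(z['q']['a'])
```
[3, 8, 250]
[4, 9, 153]
[3, 8]
[4, 9]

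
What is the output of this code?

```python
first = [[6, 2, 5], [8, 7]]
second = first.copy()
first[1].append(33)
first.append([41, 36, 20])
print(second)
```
[[6, 2, 5], [8, 7, 33]]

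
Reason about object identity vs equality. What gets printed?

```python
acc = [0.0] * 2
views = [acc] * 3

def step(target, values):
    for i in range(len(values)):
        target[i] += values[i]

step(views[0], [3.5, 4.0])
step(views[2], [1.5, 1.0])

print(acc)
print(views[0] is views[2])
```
[5.0, 5.0]
True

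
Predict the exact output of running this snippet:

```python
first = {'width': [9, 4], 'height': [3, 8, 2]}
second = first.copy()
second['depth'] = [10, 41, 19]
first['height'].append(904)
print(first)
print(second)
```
{'width': [9, 4], 'height': [3, 8, 2, 904]}
{'width': [9, 4], 'height': [3, 8, 2, 904], 'depth': [10, 41, 19]}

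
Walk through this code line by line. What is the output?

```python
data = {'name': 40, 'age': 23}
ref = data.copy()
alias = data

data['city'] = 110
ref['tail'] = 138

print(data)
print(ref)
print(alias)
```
{'name': 40, 'age': 23, 'city': 110}
{'name': 40, 'age': 23, 'tail': 138}
{'name': 40, 'age': 23, 'city': 110}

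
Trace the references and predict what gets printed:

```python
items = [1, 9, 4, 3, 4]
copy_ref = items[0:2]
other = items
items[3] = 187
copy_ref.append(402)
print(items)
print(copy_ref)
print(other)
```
[1, 9, 4, 187, 4]
[1, 9, 402]
[1, 9, 4, 187, 4]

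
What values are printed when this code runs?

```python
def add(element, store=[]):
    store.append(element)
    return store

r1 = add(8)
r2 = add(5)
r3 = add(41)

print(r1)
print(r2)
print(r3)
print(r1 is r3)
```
[8, 5, 41]
[8, 5, 41]
[8, 5, 41]
True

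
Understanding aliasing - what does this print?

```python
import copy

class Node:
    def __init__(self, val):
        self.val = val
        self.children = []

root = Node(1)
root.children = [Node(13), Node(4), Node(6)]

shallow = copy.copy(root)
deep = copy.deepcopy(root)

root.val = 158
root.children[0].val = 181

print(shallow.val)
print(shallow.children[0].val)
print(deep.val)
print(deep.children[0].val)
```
1
181
1
13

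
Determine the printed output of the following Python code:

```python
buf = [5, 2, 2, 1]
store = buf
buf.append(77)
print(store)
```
[5, 2, 2, 1, 77]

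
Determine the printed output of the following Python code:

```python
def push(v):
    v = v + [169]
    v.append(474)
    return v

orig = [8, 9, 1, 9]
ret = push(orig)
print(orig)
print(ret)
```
[8, 9, 1, 9]
[8, 9, 1, 9, 169, 474]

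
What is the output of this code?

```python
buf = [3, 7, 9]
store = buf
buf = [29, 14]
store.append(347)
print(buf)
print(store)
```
[29, 14]
[3, 7, 9, 347]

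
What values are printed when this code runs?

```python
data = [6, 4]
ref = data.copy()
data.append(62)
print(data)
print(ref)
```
[6, 4, 62]
[6, 4]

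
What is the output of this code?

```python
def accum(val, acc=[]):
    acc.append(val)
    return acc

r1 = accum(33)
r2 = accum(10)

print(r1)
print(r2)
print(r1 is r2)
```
[33, 10]
[33, 10]
True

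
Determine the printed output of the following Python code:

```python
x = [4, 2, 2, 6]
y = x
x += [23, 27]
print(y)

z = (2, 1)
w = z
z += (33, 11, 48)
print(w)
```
[4, 2, 2, 6, 23, 27]
(2, 1)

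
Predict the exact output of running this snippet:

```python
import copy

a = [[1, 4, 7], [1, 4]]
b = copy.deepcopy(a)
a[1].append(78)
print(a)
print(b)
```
[[1, 4, 7], [1, 4, 78]]
[[1, 4, 7], [1, 4]]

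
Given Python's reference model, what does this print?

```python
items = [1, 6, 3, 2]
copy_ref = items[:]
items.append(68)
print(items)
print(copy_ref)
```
[1, 6, 3, 2, 68]
[1, 6, 3, 2]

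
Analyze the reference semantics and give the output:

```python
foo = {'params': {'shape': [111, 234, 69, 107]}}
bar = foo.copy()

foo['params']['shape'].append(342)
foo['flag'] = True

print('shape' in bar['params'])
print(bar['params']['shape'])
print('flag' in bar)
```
True
[111, 234, 69, 107, 342]
False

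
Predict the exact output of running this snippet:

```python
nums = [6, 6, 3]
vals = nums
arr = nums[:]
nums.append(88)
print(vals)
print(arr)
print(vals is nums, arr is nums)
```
[6, 6, 3, 88]
[6, 6, 3]
True False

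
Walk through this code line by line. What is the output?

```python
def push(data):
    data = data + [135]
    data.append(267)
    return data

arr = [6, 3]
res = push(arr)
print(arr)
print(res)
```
[6, 3]
[6, 3, 135, 267]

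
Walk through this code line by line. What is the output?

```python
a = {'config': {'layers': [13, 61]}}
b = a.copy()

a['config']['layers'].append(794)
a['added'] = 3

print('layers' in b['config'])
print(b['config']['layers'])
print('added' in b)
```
True
[13, 61, 794]
False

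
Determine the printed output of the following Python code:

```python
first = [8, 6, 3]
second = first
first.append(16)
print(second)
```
[8, 6, 3, 16]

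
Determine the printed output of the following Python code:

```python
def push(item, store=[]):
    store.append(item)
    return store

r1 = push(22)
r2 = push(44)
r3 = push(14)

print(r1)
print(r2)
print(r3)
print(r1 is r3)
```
[22, 44, 14]
[22, 44, 14]
[22, 44, 14]
True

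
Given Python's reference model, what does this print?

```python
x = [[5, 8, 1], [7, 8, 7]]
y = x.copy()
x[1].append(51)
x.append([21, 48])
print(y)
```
[[5, 8, 1], [7, 8, 7, 51]]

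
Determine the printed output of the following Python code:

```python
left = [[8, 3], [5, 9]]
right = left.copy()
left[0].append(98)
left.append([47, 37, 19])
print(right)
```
[[8, 3, 98], [5, 9]]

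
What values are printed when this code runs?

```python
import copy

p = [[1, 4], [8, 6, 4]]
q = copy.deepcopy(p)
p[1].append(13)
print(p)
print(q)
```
[[1, 4], [8, 6, 4, 13]]
[[1, 4], [8, 6, 4]]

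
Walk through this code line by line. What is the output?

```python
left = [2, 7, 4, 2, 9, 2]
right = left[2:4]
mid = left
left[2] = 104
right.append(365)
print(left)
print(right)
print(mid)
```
[2, 7, 104, 2, 9, 2]
[4, 2, 365]
[2, 7, 104, 2, 9, 2]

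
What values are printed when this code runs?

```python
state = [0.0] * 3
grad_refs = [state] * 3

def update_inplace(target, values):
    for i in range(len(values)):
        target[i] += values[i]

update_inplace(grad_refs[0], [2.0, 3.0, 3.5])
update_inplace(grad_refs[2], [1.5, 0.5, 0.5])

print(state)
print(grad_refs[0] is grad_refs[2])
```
[3.5, 3.5, 4.0]
True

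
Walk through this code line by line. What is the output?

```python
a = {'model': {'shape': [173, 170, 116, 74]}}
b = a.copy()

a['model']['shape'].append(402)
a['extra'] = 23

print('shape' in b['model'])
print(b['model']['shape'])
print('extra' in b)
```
True
[173, 170, 116, 74, 402]
False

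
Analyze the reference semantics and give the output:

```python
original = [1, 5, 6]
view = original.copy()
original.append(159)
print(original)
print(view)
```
[1, 5, 6, 159]
[1, 5, 6]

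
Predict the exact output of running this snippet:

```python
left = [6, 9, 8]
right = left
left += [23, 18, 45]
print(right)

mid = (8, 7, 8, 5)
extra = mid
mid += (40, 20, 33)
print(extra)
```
[6, 9, 8, 23, 18, 45]
(8, 7, 8, 5)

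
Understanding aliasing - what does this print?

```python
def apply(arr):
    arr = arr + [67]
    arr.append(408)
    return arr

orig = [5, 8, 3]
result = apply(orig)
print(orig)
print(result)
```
[5, 8, 3]
[5, 8, 3, 67, 408]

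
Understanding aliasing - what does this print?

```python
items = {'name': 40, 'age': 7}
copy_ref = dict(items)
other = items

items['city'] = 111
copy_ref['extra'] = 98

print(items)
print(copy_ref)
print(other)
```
{'name': 40, 'age': 7, 'city': 111}
{'name': 40, 'age': 7, 'extra': 98}
{'name': 40, 'age': 7, 'city': 111}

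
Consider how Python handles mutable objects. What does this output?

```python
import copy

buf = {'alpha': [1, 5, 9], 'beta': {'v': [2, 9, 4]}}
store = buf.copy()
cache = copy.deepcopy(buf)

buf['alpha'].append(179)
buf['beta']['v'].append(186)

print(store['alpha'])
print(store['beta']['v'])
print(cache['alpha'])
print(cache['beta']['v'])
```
[1, 5, 9, 179]
[2, 9, 4, 186]
[1, 5, 9]
[2, 9, 4]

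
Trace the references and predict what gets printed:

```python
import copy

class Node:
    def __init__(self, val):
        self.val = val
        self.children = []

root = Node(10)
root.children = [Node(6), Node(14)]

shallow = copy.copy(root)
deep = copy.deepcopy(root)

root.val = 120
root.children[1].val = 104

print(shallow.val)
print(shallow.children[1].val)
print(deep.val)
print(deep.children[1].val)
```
10
104
10
14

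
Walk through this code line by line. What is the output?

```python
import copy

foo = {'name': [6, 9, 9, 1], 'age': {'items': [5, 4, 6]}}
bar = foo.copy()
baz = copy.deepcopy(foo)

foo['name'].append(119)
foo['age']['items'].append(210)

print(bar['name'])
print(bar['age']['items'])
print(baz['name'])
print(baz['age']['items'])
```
[6, 9, 9, 1, 119]
[5, 4, 6, 210]
[6, 9, 9, 1]
[5, 4, 6]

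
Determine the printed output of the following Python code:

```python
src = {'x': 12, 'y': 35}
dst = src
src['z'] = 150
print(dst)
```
{'x': 12, 'y': 35, 'z': 150}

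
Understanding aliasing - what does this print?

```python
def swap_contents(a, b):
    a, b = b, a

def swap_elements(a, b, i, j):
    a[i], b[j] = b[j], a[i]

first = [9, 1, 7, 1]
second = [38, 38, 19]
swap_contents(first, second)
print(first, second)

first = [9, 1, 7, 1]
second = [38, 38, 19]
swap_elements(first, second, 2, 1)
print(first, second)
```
[9, 1, 7, 1] [38, 38, 19]
[9, 1, 38, 1] [38, 7, 19]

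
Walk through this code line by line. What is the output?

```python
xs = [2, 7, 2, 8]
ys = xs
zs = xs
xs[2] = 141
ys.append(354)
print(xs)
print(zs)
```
[2, 7, 141, 8, 354]
[2, 7, 141, 8, 354]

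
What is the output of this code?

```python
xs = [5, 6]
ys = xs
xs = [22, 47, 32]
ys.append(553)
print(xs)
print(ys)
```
[22, 47, 32]
[5, 6, 553]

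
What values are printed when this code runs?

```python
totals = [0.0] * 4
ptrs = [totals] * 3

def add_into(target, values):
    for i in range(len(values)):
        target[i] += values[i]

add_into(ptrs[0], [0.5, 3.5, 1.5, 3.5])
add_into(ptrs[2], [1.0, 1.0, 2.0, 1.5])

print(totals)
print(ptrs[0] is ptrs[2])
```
[1.5, 4.5, 3.5, 5.0]
True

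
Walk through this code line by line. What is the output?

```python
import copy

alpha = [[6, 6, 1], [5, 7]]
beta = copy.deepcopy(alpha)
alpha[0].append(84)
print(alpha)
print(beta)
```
[[6, 6, 1, 84], [5, 7]]
[[6, 6, 1], [5, 7]]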